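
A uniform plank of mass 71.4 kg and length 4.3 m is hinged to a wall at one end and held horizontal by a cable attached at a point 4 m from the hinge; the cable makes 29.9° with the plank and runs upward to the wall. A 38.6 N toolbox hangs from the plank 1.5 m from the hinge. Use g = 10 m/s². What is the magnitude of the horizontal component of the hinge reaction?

H_x ≈ 693 N

Take torques about the hinge: T sin 29.9° · 4 = 71.4×10×2.15 + 38.6×1.5 = 1593 N·m.
So T = 1593 / (0.4985 × 4) = 798.92 N.
ΣF_x = 0: H_x = T cos 29.9° = 692.58 N.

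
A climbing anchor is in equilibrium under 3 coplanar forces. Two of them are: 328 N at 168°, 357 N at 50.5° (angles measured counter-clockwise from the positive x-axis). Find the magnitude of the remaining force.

F ≈ 356 N

Sum the known components: ΣF_x = -93.75 N, ΣF_y = 343.7 N.
For equilibrium the remaining force must supply (−ΣF_x, −ΣF_y) = (93.75, -343.7) N.
Magnitude = √((93.75)² + (-343.7)²) = 356.2 N; direction = atan2(-343.7, 93.75) = 285.3°.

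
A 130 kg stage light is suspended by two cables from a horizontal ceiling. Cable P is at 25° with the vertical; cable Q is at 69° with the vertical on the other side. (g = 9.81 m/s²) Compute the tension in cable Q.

T_Q ≈ 540 N

Angles from the horizontal: cable P is 90° − 25° = 65°, cable Q is 90° − 69° = 21°.
Weight W = 130 × 9.81 = 1275 N acts straight down.
Horizontal: T_P cos 65° = T_Q cos 21°  →  T_P = 2.209 T_Q.
Vertical: T_P sin 65° + T_Q sin 21° = 1275.
Substituting the horizontal relation into the vertical equation gives 2.36 T_Q = 1275, so T_Q = 540.3 N.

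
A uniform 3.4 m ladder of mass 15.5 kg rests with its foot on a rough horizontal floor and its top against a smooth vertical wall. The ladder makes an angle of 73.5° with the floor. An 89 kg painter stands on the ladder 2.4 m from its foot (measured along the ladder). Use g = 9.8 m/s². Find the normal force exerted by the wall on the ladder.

Torques about the foot: N_wall · 3.4 sin 73.5° = 15.5×9.8×1.7 cos 73.5° + 89×9.8×2.4 cos 73.5° → N_wall = 204.87 N.

N_wall ≈ 205 N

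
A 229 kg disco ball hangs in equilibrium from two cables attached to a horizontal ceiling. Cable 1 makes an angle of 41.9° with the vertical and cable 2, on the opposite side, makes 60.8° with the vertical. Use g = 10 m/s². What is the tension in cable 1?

Angles from the horizontal: cable 1 is 90° − 41.9° = 48.1°, cable 2 is 90° − 60.8° = 29.2°.
Weight W = 229 × 10 = 2290 N acts straight down.
Horizontal: T_1 cos 48.1° = T_2 cos 29.2°  →  T_2 = 0.7651 T_1.
Vertical: T_1 sin 48.1° + T_2 sin 29.2° = 2290.
Substituting the horizontal relation into the vertical equation gives 1.118 T_1 = 2290, so T_1 = 2049 N.

T_1 ≈ 2050 N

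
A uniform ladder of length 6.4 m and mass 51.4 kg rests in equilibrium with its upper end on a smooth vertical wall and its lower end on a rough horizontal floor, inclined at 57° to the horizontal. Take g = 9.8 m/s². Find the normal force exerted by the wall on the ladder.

Torques about the foot: N_wall · 6.4 sin 57° = 51.4×9.8×3.2 cos 57° → N_wall = 163.56 N.

N_wall ≈ 164 N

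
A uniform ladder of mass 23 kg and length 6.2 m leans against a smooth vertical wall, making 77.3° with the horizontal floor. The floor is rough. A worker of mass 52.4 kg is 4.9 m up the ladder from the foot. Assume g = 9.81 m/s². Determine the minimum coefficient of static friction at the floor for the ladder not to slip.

μ_min ≈ 0.158

ΣF_y = 0: N_floor = 23×9.81 + 52.4×9.81 = 739.67 N.
Torques about the foot: N_wall · 6.2 sin 77.3° = 23×9.81×3.1 cos 77.3° + 52.4×9.81×4.9 cos 77.3° → N_wall = 116.98 N.
ΣF_x = 0: f_floor = N_wall = 116.98 N.
μ_min = f_floor / N_floor = 116.98 / 739.67 = 0.1581.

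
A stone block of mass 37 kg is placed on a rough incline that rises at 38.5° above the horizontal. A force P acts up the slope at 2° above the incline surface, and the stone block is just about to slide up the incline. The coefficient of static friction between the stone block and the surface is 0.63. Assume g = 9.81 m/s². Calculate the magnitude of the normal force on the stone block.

On the verge of sliding up the incline, friction equals μN and acts down the slope.
Perpendicular: N + P sin 2° = W cos 38.5° = 284.1 N.
Along incline: P cos 2° = W sin 38.5° + μN  with W sin 38.5° = 226 N.
Solving the pair for P and N: P = 396.4 N, N = 270.2 N (and f = μN = 170.2 N).

N ≈ 270 N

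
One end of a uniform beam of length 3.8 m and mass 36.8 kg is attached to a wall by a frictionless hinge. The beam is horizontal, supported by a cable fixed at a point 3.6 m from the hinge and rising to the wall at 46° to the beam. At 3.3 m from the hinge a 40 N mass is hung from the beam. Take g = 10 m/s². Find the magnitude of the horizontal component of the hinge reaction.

Take torques about the hinge: T sin 46° · 3.6 = 36.8×10×1.9 + 40×3.3 = 831.2 N·m.
So T = 831.2 / (0.7193 × 3.6) = 320.97 N.
ΣF_x = 0: H_x = T cos 46° = 222.97 N.

H_x ≈ 223 N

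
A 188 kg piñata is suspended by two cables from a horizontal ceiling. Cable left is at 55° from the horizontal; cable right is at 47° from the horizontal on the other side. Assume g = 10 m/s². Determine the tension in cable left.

Weight W = 188 × 10 = 1880 N acts straight down.
Horizontal: T_left cos 55° = T_right cos 47°  →  T_right = 0.841 T_left.
Vertical: T_left sin 55° + T_right sin 47° = 1880.
Substituting the horizontal relation into the vertical equation gives 1.434 T_left = 1880, so T_left = 1311 N.

T_left ≈ 1310 N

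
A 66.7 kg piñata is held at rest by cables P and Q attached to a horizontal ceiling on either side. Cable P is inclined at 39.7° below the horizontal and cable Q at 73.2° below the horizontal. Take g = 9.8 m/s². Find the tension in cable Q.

Weight W = 66.7 × 9.8 = 653.7 N acts straight down.
Horizontal: T_P cos 39.7° = T_Q cos 73.2°  →  T_P = 0.3757 T_Q.
Vertical: T_P sin 39.7° + T_Q sin 73.2° = 653.7.
Substituting the horizontal relation into the vertical equation gives 1.197 T_Q = 653.7, so T_Q = 546 N.

T_Q ≈ 546 N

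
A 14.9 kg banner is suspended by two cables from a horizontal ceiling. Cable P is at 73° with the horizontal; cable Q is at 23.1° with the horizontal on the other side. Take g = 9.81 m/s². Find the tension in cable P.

Weight W = 14.9 × 9.81 = 146.2 N acts straight down.
Horizontal: T_P cos 73° = T_Q cos 23.1°  →  T_Q = 0.3179 T_P.
Vertical: T_P sin 73° + T_Q sin 23.1° = 146.2.
Substituting the horizontal relation into the vertical equation gives 1.081 T_P = 146.2, so T_P = 135.2 N.

T_P ≈ 135 N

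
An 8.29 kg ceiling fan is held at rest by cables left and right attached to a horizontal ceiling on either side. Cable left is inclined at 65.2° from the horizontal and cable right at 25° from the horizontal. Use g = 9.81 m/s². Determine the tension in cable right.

Weight W = 8.29 × 9.81 = 81.32 N acts straight down.
Horizontal: T_left cos 65.2° = T_right cos 25°  →  T_left = 2.161 T_right.
Vertical: T_left sin 65.2° + T_right sin 25° = 81.32.
Substituting the horizontal relation into the vertical equation gives 2.384 T_right = 81.32, so T_right = 34.11 N.

T_right ≈ 34.1 N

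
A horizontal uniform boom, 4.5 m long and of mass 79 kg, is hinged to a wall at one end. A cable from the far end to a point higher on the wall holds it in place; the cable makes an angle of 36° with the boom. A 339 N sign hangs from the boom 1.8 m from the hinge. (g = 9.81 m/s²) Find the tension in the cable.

T ≈ 890 N

Take torques about the hinge: T sin 36° · 4.5 = 79×9.81×2.25 + 339×1.8 = 2353.9 N·m.
So T = 2353.9 / (0.5878 × 4.5) = 889.94 N.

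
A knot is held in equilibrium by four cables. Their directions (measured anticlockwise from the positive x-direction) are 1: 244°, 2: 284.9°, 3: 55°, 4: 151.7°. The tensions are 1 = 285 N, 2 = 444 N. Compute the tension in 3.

Resolve: ΣF_x = 285 cos 244° + 444 cos 284.9° + T_3 cos 55° + T_4 cos 151.7° = 0.
        ΣF_y = 285 sin 244° + 444 sin 284.9° + T_3 sin 55° + T_4 sin 151.7° = 0.
The known terms sum to (-10.77, -685.2) N, so 0.5736 T_3 − 0.8805 T_4 = 10.77 and 0.8192 T_3 + 0.4741 T_4 = 685.2.
Solving simultaneously: T_3 = 612.6 N, T_4 = 386.9 N.

T_3 ≈ 613 N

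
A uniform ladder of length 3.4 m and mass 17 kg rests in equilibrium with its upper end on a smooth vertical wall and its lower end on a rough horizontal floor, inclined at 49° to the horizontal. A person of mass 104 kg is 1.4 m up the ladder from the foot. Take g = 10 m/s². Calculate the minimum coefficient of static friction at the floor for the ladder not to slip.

ΣF_y = 0: N_floor = 17×10 + 104×10 = 1210 N.
Torques about the foot: N_wall · 3.4 sin 49° = 17×10×1.7 cos 49° + 104×10×1.4 cos 49° → N_wall = 446.15 N.
ΣF_x = 0: f_floor = N_wall = 446.15 N.
μ_min = f_floor / N_floor = 446.15 / 1210 = 0.3687.

μ_min ≈ 0.369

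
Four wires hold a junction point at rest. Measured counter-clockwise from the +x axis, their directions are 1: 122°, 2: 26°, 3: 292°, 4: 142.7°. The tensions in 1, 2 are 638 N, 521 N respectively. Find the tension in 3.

Resolve: ΣF_x = 638 cos 122° + 521 cos 26° + T_3 cos 292° + T_4 cos 142.7° = 0.
        ΣF_y = 638 sin 122° + 521 sin 26° + T_3 sin 292° + T_4 sin 142.7° = 0.
The known terms sum to (130.2, 769.4) N, so 0.3746 T_3 − 0.7955 T_4 = -130.2 and -0.9272 T_3 + 0.6060 T_4 = -769.4.
Solving simultaneously: T_3 = 1353 N, T_4 = 801 N.

T_3 ≈ 1350 N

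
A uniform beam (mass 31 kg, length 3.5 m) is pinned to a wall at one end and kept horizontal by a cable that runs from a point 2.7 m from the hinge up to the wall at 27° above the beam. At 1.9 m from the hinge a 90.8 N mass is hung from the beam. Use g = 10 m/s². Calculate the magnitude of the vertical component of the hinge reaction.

|H_y| ≈ 136 N

Take torques about the hinge: T sin 27° · 2.7 = 31×10×1.75 + 90.8×1.9 = 715.02 N·m.
So T = 715.02 / (0.4540 × 2.7) = 583.32 N.
ΣF_y = 0: H_y = (31×10 + 90.8) − T sin 27° = 400.8 − 264.82 = 135.98 N.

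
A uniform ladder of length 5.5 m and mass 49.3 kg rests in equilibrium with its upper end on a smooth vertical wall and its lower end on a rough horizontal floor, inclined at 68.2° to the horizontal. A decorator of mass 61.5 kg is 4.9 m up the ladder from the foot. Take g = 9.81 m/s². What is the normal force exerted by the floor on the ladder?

ΣF_y = 0: N_floor = 49.3×9.81 + 61.5×9.81 = 1086.9 N.

N_floor ≈ 1090 N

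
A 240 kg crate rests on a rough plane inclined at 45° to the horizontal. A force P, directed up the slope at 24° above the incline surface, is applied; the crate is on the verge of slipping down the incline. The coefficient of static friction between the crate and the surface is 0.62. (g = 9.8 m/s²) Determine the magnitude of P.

On the verge of sliding down the incline, friction equals μN and acts up the slope.
Perpendicular: N + P sin 24° = W cos 45° = 1663 N.
Along incline: P cos 24° + μN = W sin 45° with W sin 45° = 1663 N.
Solving the pair for P and N: P = 955.6 N, N = 1274 N (and f = μN = 790.2 N).

P ≈ 956 N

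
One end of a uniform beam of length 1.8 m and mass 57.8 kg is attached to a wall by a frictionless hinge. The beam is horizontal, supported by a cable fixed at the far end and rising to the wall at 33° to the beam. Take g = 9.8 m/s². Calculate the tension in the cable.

Take torques about the hinge: T sin 33° · 1.8 = 57.8×9.8×0.9 = 509.8 N·m.
So T = 509.8 / (0.5446 × 1.8) = 520.01 N.

T ≈ 520 N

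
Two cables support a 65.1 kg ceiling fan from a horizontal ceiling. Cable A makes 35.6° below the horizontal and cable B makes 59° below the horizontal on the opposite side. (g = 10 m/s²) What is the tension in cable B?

T_B ≈ 531 N

Weight W = 65.1 × 10 = 651 N acts straight down.
Horizontal: T_A cos 35.6° = T_B cos 59°  →  T_A = 0.6334 T_B.
Vertical: T_A sin 35.6° + T_B sin 59° = 651.
Substituting the horizontal relation into the vertical equation gives 1.226 T_B = 651, so T_B = 531 N.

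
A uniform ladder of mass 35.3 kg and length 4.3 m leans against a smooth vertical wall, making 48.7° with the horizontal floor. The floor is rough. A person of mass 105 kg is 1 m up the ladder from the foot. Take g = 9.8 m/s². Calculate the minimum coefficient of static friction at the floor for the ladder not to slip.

μ_min ≈ 0.263

ΣF_y = 0: N_floor = 35.3×9.8 + 105×9.8 = 1374.9 N.
Torques about the foot: N_wall · 4.3 sin 48.7° = 35.3×9.8×2.15 cos 48.7° + 105×9.8×1 cos 48.7° → N_wall = 362.19 N.
ΣF_x = 0: f_floor = N_wall = 362.19 N.
μ_min = f_floor / N_floor = 362.19 / 1374.9 = 0.2634.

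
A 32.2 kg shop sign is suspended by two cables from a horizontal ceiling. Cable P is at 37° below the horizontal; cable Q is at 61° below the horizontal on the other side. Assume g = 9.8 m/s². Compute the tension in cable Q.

T_Q ≈ 254 N

Weight W = 32.2 × 9.8 = 315.6 N acts straight down.
Horizontal: T_P cos 37° = T_Q cos 61°  →  T_P = 0.607 T_Q.
Vertical: T_P sin 37° + T_Q sin 61° = 315.6.
Substituting the horizontal relation into the vertical equation gives 1.24 T_Q = 315.6, so T_Q = 254.5 N.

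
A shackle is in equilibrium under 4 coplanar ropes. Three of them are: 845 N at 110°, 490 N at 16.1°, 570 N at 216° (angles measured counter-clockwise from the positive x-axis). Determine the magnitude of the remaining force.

F ≈ 657 N

Sum the known components: ΣF_x = -279.4 N, ΣF_y = 594.9 N.
For equilibrium the remaining force must supply (−ΣF_x, −ΣF_y) = (279.4, -594.9) N.
Magnitude = √((279.4)² + (-594.9)²) = 657.2 N; direction = atan2(-594.9, 279.4) = 295.2°.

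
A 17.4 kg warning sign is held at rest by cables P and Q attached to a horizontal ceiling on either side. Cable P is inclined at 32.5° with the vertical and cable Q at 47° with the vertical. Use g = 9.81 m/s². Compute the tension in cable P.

T_P ≈ 127 N

Angles from the horizontal: cable P is 90° − 32.5° = 57.5°, cable Q is 90° − 47° = 43°.
Weight W = 17.4 × 9.81 = 170.7 N acts straight down.
Horizontal: T_P cos 57.5° = T_Q cos 43°  →  T_Q = 0.7347 T_P.
Vertical: T_P sin 57.5° + T_Q sin 43° = 170.7.
Substituting the horizontal relation into the vertical equation gives 1.344 T_P = 170.7, so T_P = 127 N.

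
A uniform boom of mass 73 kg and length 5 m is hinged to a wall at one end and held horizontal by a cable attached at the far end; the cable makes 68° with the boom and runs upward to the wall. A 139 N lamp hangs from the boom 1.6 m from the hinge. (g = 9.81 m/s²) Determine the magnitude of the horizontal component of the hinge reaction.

H_x ≈ 163 N

Take torques about the hinge: T sin 68° · 5 = 73×9.81×2.5 + 139×1.6 = 2012.7 N·m.
So T = 2012.7 / (0.9272 × 5) = 434.16 N.
ΣF_x = 0: H_x = T cos 68° = 162.64 N.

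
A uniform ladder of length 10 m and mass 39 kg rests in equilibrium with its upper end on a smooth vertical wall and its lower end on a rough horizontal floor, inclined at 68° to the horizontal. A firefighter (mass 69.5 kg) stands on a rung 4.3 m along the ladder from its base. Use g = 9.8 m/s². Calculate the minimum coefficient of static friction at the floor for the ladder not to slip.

ΣF_y = 0: N_floor = 39×9.8 + 69.5×9.8 = 1063.3 N.
Torques about the foot: N_wall · 10 sin 68° = 39×9.8×5 cos 68° + 69.5×9.8×4.3 cos 68° → N_wall = 195.54 N.
ΣF_x = 0: f_floor = N_wall = 195.54 N.
μ_min = f_floor / N_floor = 195.54 / 1063.3 = 0.1839.

μ_min ≈ 0.184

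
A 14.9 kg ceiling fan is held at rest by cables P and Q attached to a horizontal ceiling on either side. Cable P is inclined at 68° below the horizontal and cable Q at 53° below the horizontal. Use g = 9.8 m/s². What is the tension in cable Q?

T_Q ≈ 63.8 N

Weight W = 14.9 × 9.8 = 146 N acts straight down.
Horizontal: T_P cos 68° = T_Q cos 53°  →  T_P = 1.607 T_Q.
Vertical: T_P sin 68° + T_Q sin 53° = 146.
Substituting the horizontal relation into the vertical equation gives 2.288 T_Q = 146, so T_Q = 63.81 N.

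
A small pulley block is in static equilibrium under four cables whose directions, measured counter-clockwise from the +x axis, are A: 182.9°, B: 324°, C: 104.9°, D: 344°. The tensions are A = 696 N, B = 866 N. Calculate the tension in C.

T_C ≈ 608 N

Resolve: ΣF_x = 696 cos 182.9° + 866 cos 324° + T_C cos 104.9° + T_D cos 344° = 0.
        ΣF_y = 696 sin 182.9° + 866 sin 324° + T_C sin 104.9° + T_D sin 344° = 0.
The known terms sum to (5.5, -544.2) N, so -0.2571 T_C + 0.9613 T_D = -5.5 and 0.9664 T_C − 0.2756 T_D = 544.2.
Solving simultaneously: T_C = 607.9 N, T_D = 156.9 N.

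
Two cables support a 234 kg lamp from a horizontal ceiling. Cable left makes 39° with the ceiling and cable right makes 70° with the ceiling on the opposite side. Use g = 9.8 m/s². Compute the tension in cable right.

T_right ≈ 1880 N

Weight W = 234 × 9.8 = 2293 N acts straight down.
Horizontal: T_left cos 39° = T_right cos 70°  →  T_left = 0.4401 T_right.
Vertical: T_left sin 39° + T_right sin 70° = 2293.
Substituting the horizontal relation into the vertical equation gives 1.217 T_right = 2293, so T_right = 1885 N.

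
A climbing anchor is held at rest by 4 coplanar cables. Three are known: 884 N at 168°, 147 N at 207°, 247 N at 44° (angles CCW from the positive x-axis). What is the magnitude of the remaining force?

Sum the known components: ΣF_x = -818 N, ΣF_y = 288.6 N.
For equilibrium the remaining force must supply (−ΣF_x, −ΣF_y) = (818, -288.6) N.
Magnitude = √((818)² + (-288.6)²) = 867.4 N; direction = atan2(-288.6, 818) = 340.6°.

F ≈ 867 N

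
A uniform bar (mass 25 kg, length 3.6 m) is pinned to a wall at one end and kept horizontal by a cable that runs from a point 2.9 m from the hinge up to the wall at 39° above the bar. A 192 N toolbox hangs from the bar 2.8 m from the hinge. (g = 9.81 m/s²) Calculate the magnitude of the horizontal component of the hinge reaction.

Take torques about the hinge: T sin 39° · 2.9 = 25×9.81×1.8 + 192×2.8 = 979.05 N·m.
So T = 979.05 / (0.6293 × 2.9) = 536.46 N.
ΣF_x = 0: H_x = T cos 39° = 416.91 N.

H_x ≈ 417 N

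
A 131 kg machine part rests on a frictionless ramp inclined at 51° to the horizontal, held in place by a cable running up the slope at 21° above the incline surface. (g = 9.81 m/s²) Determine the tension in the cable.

Take axes along and perpendicular to the incline. Weight components: W sin 51° = 998.7 N down-slope, W cos 51° = 808.7 N into the surface.
Along incline: T cos 21° = W sin 51° → T = 1070 N.
Perpendicular: N = W cos 51° − T sin 21° = 425.4 N.

T ≈ 1070 N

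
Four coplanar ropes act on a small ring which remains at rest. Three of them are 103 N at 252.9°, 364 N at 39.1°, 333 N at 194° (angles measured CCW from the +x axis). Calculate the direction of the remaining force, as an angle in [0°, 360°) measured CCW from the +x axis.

θ ≈ 325°

Sum the known components: ΣF_x = -70.91 N, ΣF_y = 50.56 N.
For equilibrium the remaining force must supply (−ΣF_x, −ΣF_y) = (70.91, -50.56) N.
Magnitude = √((70.91)² + (-50.56)²) = 87.09 N; direction = atan2(-50.56, 70.91) = 324.5°.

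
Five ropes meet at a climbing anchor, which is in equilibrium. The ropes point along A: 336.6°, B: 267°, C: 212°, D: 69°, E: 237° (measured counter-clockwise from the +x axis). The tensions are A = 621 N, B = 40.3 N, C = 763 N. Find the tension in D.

T_D ≈ 1490 N

Resolve: ΣF_x = 621 cos 336.6° + 40.3 cos 267° + 763 cos 212° + T_D cos 69° + T_E cos 237° = 0.
        ΣF_y = 621 sin 336.6° + 40.3 sin 267° + 763 sin 212° + T_D sin 69° + T_E sin 237° = 0.
The known terms sum to (-79.24, -691.2) N, so 0.3584 T_D − 0.5446 T_E = 79.24 and 0.9336 T_D − 0.8387 T_E = 691.2.
Solving simultaneously: T_D = 1491 N, T_E = 835.6 N.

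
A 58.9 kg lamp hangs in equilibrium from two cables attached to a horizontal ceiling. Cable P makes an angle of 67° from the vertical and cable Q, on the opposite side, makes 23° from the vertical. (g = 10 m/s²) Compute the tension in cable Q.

T_Q ≈ 542 N

Angles from the horizontal: cable P is 90° − 67° = 23°, cable Q is 90° − 23° = 67°.
Weight W = 58.9 × 10 = 589 N acts straight down.
Horizontal: T_P cos 23° = T_Q cos 67°  →  T_P = 0.4245 T_Q.
Vertical: T_P sin 23° + T_Q sin 67° = 589.
Substituting the horizontal relation into the vertical equation gives 1.086 T_Q = 589, so T_Q = 542.2 N.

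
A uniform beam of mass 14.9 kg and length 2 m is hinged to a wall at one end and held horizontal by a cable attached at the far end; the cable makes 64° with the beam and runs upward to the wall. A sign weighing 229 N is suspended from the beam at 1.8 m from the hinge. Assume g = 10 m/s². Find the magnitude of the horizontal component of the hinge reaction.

Take torques about the hinge: T sin 64° · 2 = 14.9×10×1 + 229×1.8 = 561.2 N·m.
So T = 561.2 / (0.8988 × 2) = 312.2 N.
ΣF_x = 0: H_x = T cos 64° = 136.86 N.

H_x ≈ 137 N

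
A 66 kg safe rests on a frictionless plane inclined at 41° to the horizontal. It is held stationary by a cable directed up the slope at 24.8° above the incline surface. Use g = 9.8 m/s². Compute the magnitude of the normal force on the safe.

Take axes along and perpendicular to the incline. Weight components: W sin 41° = 424.3 N down-slope, W cos 41° = 488.1 N into the surface.
Along incline: T cos 24.8° = W sin 41° → T = 467.4 N.
Perpendicular: N = W cos 41° − T sin 24.8° = 292.1 N.

N ≈ 292 N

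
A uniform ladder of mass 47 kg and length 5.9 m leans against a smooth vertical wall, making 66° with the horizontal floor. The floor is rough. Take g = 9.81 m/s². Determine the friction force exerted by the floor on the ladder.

f ≈ 103 N

Torques about the foot: N_wall · 5.9 sin 66° = 47×9.81×2.95 cos 66° → N_wall = 102.64 N.
ΣF_x = 0: f_floor = N_wall = 102.64 N.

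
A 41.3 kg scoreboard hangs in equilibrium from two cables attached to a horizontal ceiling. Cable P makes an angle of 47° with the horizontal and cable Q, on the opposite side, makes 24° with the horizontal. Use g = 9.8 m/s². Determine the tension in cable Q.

Weight W = 41.3 × 9.8 = 404.7 N acts straight down.
Horizontal: T_P cos 47° = T_Q cos 24°  →  T_P = 1.34 T_Q.
Vertical: T_P sin 47° + T_Q sin 24° = 404.7.
Substituting the horizontal relation into the vertical equation gives 1.386 T_Q = 404.7, so T_Q = 291.9 N.

T_Q ≈ 292 N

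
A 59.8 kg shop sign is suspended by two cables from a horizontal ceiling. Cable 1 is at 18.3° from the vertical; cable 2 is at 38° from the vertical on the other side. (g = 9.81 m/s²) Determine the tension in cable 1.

Angles from the horizontal: cable 1 is 90° − 18.3° = 71.7°, cable 2 is 90° − 38° = 52°.
Weight W = 59.8 × 9.81 = 586.6 N acts straight down.
Horizontal: T_1 cos 71.7° = T_2 cos 52°  →  T_2 = 0.51 T_1.
Vertical: T_1 sin 71.7° + T_2 sin 52° = 586.6.
Substituting the horizontal relation into the vertical equation gives 1.351 T_1 = 586.6, so T_1 = 434.1 N.

T_1 ≈ 434 N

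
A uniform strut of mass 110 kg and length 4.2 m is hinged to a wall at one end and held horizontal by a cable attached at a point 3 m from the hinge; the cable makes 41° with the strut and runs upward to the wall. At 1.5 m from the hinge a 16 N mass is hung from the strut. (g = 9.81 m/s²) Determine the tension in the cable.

T ≈ 1160 N

Take torques about the hinge: T sin 41° · 3 = 110×9.81×2.1 + 16×1.5 = 2290.1 N·m.
So T = 2290.1 / (0.6561 × 3) = 1163.6 N.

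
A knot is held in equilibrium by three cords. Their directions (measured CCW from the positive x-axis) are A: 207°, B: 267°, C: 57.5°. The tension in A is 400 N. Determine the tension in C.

T_C ≈ 703 N

Resolve: ΣF_x = 400 cos 207° + T_B cos 267° + T_C cos 57.5° = 0.
        ΣF_y = 400 sin 207° + T_B sin 267° + T_C sin 57.5° = 0.
The known terms sum to (-356.4, -181.6) N, so -0.0523 T_B + 0.5373 T_C = 356.4 and -0.9986 T_B + 0.8434 T_C = 181.6.
Solving simultaneously: T_B = 412.3 N, T_C = 703.5 N.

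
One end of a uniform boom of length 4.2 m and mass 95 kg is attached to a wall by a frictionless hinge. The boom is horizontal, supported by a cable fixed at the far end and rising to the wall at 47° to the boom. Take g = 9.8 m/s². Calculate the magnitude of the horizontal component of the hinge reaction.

H_x ≈ 434 N

Take torques about the hinge: T sin 47° · 4.2 = 95×9.8×2.1 = 1955.1 N·m.
So T = 1955.1 / (0.7314 × 4.2) = 636.49 N.
ΣF_x = 0: H_x = T cos 47° = 434.09 N.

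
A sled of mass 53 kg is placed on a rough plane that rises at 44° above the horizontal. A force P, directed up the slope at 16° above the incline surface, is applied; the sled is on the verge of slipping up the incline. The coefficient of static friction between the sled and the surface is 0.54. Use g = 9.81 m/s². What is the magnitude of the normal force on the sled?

N ≈ 234 N

On the verge of sliding up the incline, friction equals μN and acts down the slope.
Perpendicular: N + P sin 16° = W cos 44° = 374 N.
Along incline: P cos 16° = W sin 44° + μN  with W sin 44° = 361.2 N.
Solving the pair for P and N: P = 507.3 N, N = 234.2 N (and f = μN = 126.5 N).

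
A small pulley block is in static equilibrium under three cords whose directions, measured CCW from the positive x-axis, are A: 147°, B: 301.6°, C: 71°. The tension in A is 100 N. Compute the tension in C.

T_C ≈ 55.5 N

Resolve: ΣF_x = 100 cos 147° + T_B cos 301.6° + T_C cos 71° = 0.
        ΣF_y = 100 sin 147° + T_B sin 301.6° + T_C sin 71° = 0.
The known terms sum to (-83.87, 54.46) N, so 0.5240 T_B + 0.3256 T_C = 83.87 and -0.8517 T_B + 0.9455 T_C = -54.46.
Solving simultaneously: T_B = 125.6 N, T_C = 55.51 N.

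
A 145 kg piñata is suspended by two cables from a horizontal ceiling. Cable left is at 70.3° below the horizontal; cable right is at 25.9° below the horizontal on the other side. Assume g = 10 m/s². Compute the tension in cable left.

Weight W = 145 × 10 = 1450 N acts straight down.
Horizontal: T_left cos 70.3° = T_right cos 25.9°  →  T_right = 0.3747 T_left.
Vertical: T_left sin 70.3° + T_right sin 25.9° = 1450.
Substituting the horizontal relation into the vertical equation gives 1.105 T_left = 1450, so T_left = 1312 N.

T_left ≈ 1310 N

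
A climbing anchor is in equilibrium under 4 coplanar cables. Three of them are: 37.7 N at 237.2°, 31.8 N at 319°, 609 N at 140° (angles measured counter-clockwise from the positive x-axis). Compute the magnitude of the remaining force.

F ≈ 574 N

Sum the known components: ΣF_x = -462.9 N, ΣF_y = 338.9 N.
For equilibrium the remaining force must supply (−ΣF_x, −ΣF_y) = (462.9, -338.9) N.
Magnitude = √((462.9)² + (-338.9)²) = 573.7 N; direction = atan2(-338.9, 462.9) = 323.8°.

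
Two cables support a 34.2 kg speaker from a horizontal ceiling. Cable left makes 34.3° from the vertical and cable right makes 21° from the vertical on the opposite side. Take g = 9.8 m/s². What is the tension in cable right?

T_right ≈ 230 N

Angles from the horizontal: cable left is 90° − 34.3° = 55.7°, cable right is 90° − 21° = 69°.
Weight W = 34.2 × 9.8 = 335.2 N acts straight down.
Horizontal: T_left cos 55.7° = T_right cos 69°  →  T_left = 0.6359 T_right.
Vertical: T_left sin 55.7° + T_right sin 69° = 335.2.
Substituting the horizontal relation into the vertical equation gives 1.459 T_right = 335.2, so T_right = 229.7 N.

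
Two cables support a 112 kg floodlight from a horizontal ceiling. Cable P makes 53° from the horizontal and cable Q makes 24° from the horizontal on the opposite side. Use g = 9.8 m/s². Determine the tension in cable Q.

T_Q ≈ 678 N

Weight W = 112 × 9.8 = 1098 N acts straight down.
Horizontal: T_P cos 53° = T_Q cos 24°  →  T_P = 1.518 T_Q.
Vertical: T_P sin 53° + T_Q sin 24° = 1098.
Substituting the horizontal relation into the vertical equation gives 1.619 T_Q = 1098, so T_Q = 677.9 N.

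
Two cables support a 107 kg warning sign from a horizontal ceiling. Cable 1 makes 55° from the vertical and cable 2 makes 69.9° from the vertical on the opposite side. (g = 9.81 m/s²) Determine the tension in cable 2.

T_2 ≈ 1050 N

Angles from the horizontal: cable 1 is 90° − 55° = 35°, cable 2 is 90° − 69.9° = 20.1°.
Weight W = 107 × 9.81 = 1050 N acts straight down.
Horizontal: T_1 cos 35° = T_2 cos 20.1°  →  T_1 = 1.146 T_2.
Vertical: T_1 sin 35° + T_2 sin 20.1° = 1050.
Substituting the horizontal relation into the vertical equation gives 1.001 T_2 = 1050, so T_2 = 1048 N.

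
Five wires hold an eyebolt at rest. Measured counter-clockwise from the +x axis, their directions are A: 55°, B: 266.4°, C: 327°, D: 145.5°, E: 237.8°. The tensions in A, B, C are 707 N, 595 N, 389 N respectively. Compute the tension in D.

T_D ≈ 709 N

Resolve: ΣF_x = 707 cos 55° + 595 cos 266.4° + 389 cos 327° + T_D cos 145.5° + T_E cos 237.8° = 0.
        ΣF_y = 707 sin 55° + 595 sin 266.4° + 389 sin 327° + T_D sin 145.5° + T_E sin 237.8° = 0.
The known terms sum to (694.4, -226.5) N, so -0.8241 T_D − 0.5329 T_E = -694.4 and 0.5664 T_D − 0.8462 T_E = 226.5.
Solving simultaneously: T_D = 708.9 N, T_E = 206.8 N.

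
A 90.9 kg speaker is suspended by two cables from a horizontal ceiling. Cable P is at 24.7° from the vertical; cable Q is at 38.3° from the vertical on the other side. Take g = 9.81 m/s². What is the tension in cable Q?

Angles from the horizontal: cable P is 90° − 24.7° = 65.3°, cable Q is 90° − 38.3° = 51.7°.
Weight W = 90.9 × 9.81 = 891.7 N acts straight down.
Horizontal: T_P cos 65.3° = T_Q cos 51.7°  →  T_P = 1.483 T_Q.
Vertical: T_P sin 65.3° + T_Q sin 51.7° = 891.7.
Substituting the horizontal relation into the vertical equation gives 2.132 T_Q = 891.7, so T_Q = 418.2 N.

T_Q ≈ 418 N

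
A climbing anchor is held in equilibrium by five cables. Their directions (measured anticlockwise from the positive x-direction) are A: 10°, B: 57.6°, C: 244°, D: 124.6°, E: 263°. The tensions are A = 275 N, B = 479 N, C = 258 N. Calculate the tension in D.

T_D ≈ 579 N

Resolve: ΣF_x = 275 cos 10° + 479 cos 57.6° + 258 cos 244° + T_D cos 124.6° + T_E cos 263° = 0.
        ΣF_y = 275 sin 10° + 479 sin 57.6° + 258 sin 244° + T_D sin 124.6° + T_E sin 263° = 0.
The known terms sum to (414.4, 220.3) N, so -0.5678 T_D − 0.1219 T_E = -414.4 and 0.8231 T_D − 0.9925 T_E = -220.3.
Solving simultaneously: T_D = 579.1 N, T_E = 702.2 N.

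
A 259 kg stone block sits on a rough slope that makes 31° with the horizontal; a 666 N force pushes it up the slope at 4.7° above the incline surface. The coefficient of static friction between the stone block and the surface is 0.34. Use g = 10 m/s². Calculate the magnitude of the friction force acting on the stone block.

f ≈ 670 N

Axes along / perpendicular to the incline. W sin 31° = 1334 N down-slope; W cos 31° = 2220 N into the surface.
Perpendicular: N = W cos 31° − P sin 4.7° = 2220 − 54.57 = 2165 N.
Along incline: P cos 4.7° + f = W sin 31° (friction acts up-slope) → f = 1334 − 663.8 = 670.2 N.
|f| = 670.2 N ≤ μN = 736.3 N, so the stone block is indeed static.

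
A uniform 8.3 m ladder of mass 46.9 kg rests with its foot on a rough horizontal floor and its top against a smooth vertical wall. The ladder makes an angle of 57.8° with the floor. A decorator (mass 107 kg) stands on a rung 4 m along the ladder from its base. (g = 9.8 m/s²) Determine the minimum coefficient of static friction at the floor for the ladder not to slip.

μ_min ≈ 0.307

ΣF_y = 0: N_floor = 46.9×9.8 + 107×9.8 = 1508.2 N.
Torques about the foot: N_wall · 8.3 sin 57.8° = 46.9×9.8×4.15 cos 57.8° + 107×9.8×4 cos 57.8° → N_wall = 462.95 N.
ΣF_x = 0: f_floor = N_wall = 462.95 N.
μ_min = f_floor / N_floor = 462.95 / 1508.2 = 0.307.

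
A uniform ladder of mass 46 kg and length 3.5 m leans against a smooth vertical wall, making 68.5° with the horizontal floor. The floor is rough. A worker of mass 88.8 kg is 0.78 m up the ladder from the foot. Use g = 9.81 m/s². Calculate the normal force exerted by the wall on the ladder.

Torques about the foot: N_wall · 3.5 sin 68.5° = 46×9.81×1.75 cos 68.5° + 88.8×9.81×0.78 cos 68.5° → N_wall = 165.35 N.

N_wall ≈ 165 N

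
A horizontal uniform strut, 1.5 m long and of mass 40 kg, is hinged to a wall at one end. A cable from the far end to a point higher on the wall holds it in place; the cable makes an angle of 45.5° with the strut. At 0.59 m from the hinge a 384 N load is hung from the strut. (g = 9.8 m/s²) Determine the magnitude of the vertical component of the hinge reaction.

Take torques about the hinge: T sin 45.5° · 1.5 = 40×9.8×0.75 + 384×0.59 = 520.56 N·m.
So T = 520.56 / (0.7133 × 1.5) = 486.56 N.
ΣF_y = 0: H_y = (40×9.8 + 384) − T sin 45.5° = 776 − 347.04 = 428.96 N.

|H_y| ≈ 429 N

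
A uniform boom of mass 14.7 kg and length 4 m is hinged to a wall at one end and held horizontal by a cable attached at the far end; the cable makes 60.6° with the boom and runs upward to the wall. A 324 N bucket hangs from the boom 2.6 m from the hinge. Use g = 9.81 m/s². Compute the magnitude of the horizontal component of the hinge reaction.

H_x ≈ 159 N

Take torques about the hinge: T sin 60.6° · 4 = 14.7×9.81×2 + 324×2.6 = 1130.8 N·m.
So T = 1130.8 / (0.8712 × 4) = 324.49 N.
ΣF_x = 0: H_x = T cos 60.6° = 159.3 N.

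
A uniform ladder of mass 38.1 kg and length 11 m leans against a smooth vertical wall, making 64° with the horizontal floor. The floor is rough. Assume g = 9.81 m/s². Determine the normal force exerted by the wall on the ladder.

N_wall ≈ 91.1 N

Torques about the foot: N_wall · 11 sin 64° = 38.1×9.81×5.5 cos 64° → N_wall = 91.148 N.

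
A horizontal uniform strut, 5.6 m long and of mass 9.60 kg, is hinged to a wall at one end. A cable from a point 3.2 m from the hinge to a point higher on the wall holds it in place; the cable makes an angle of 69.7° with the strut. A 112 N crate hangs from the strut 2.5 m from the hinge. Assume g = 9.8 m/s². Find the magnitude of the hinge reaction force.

Take torques about the hinge: T sin 69.7° · 3.2 = 9.60×9.8×2.8 + 112×2.5 = 543.42 N·m.
So T = 543.42 / (0.9379 × 3.2) = 181.07 N.
ΣF_x = 0: H_x = T cos 69.7° = 62.818 N.
ΣF_y = 0: H_y = (9.60×9.8 + 112) − T sin 69.7° = 206.08 − 169.82 = 36.26 N.
|H| = √(H_x² + H_y²) = √((62.818)² + (36.26)²) = 72.532 N.

|H| ≈ 72.5 N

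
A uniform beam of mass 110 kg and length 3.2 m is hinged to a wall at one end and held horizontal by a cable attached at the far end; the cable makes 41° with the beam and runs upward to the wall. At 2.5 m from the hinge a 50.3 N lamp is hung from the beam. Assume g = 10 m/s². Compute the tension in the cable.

Take torques about the hinge: T sin 41° · 3.2 = 110×10×1.6 + 50.3×2.5 = 1885.8 N·m.
So T = 1885.8 / (0.6561 × 3.2) = 898.24 N.

T ≈ 898 N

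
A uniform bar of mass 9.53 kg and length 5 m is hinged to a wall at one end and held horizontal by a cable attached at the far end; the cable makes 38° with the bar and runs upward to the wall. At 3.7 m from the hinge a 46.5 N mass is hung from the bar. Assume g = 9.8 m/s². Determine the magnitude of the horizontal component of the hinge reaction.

H_x ≈ 104 N

Take torques about the hinge: T sin 38° · 5 = 9.53×9.8×2.5 + 46.5×3.7 = 405.54 N·m.
So T = 405.54 / (0.6157 × 5) = 131.74 N.
ΣF_x = 0: H_x = T cos 38° = 103.81 N.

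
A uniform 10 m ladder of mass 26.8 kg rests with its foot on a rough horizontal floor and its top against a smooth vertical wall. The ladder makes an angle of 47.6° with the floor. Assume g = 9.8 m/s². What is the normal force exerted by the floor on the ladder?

N_floor ≈ 263 N

ΣF_y = 0: N_floor = 26.8×9.8 = 262.64 N.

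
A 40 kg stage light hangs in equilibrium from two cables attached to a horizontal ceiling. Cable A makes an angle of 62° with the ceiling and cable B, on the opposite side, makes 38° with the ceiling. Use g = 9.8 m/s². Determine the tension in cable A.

T_A ≈ 314 N

Weight W = 40 × 9.8 = 392 N acts straight down.
Horizontal: T_A cos 62° = T_B cos 38°  →  T_B = 0.5958 T_A.
Vertical: T_A sin 62° + T_B sin 38° = 392.
Substituting the horizontal relation into the vertical equation gives 1.25 T_A = 392, so T_A = 313.7 N.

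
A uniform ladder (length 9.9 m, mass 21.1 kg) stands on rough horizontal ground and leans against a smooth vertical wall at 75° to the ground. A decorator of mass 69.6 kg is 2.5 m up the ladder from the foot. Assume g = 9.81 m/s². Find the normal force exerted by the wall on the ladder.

N_wall ≈ 73.9 N

Torques about the foot: N_wall · 9.9 sin 75° = 21.1×9.81×4.95 cos 75° + 69.6×9.81×2.5 cos 75° → N_wall = 73.931 N.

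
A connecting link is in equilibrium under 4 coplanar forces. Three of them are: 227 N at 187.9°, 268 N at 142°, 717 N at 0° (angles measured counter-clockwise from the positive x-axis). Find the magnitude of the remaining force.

Sum the known components: ΣF_x = 281 N, ΣF_y = 133.8 N.
For equilibrium the remaining force must supply (−ΣF_x, −ΣF_y) = (-281, -133.8) N.
Magnitude = √((-281)² + (-133.8)²) = 311.2 N; direction = atan2(-133.8, -281) = 205.5°.

F ≈ 311 N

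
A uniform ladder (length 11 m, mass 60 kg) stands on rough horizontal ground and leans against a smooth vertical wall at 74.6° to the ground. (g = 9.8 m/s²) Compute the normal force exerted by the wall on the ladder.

Torques about the foot: N_wall · 11 sin 74.6° = 60×9.8×5.5 cos 74.6° → N_wall = 80.981 N.

N_wall ≈ 81 N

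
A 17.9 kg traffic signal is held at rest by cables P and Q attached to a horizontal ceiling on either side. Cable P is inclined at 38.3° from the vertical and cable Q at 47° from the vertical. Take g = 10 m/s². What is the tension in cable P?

Angles from the horizontal: cable P is 90° − 38.3° = 51.7°, cable Q is 90° − 47° = 43°.
Weight W = 17.9 × 10 = 179 N acts straight down.
Horizontal: T_P cos 51.7° = T_Q cos 43°  →  T_Q = 0.8474 T_P.
Vertical: T_P sin 51.7° + T_Q sin 43° = 179.
Substituting the horizontal relation into the vertical equation gives 1.363 T_P = 179, so T_P = 131.4 N.

T_P ≈ 131 N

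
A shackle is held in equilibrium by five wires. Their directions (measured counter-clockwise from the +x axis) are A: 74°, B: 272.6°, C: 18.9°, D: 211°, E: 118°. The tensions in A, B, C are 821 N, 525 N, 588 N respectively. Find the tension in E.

Resolve: ΣF_x = 821 cos 74° + 525 cos 272.6° + 588 cos 18.9° + T_D cos 211° + T_E cos 118° = 0.
        ΣF_y = 821 sin 74° + 525 sin 272.6° + 588 sin 18.9° + T_D sin 211° + T_E sin 118° = 0.
The known terms sum to (806.4, 455.2) N, so -0.8572 T_D − 0.4695 T_E = -806.4 and -0.5150 T_D + 0.8829 T_E = -455.2.
Solving simultaneously: T_D = 927 N, T_E = 25.19 N.

T_E ≈ 25.2 N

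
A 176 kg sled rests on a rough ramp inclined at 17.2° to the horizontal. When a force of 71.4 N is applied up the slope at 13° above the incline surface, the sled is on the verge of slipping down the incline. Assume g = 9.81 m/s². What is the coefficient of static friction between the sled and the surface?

On the verge of sliding down the incline, friction is at its maximum μN and acts up the slope.
Perpendicular to incline: N = W cos 17.2° − P sin 13° = 1649 − 16.06 = 1633 N.
Along incline: P cos 13° + μN = W sin 17.2° → μ = (W sin 17.2° − P cos 13°) / N = 0.27.

μ ≈ 0.270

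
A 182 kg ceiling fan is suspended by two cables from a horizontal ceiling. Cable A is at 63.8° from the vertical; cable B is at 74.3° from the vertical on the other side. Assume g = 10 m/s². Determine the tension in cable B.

Angles from the horizontal: cable A is 90° − 63.8° = 26.2°, cable B is 90° − 74.3° = 15.7°.
Weight W = 182 × 10 = 1820 N acts straight down.
Horizontal: T_A cos 26.2° = T_B cos 15.7°  →  T_A = 1.073 T_B.
Vertical: T_A sin 26.2° + T_B sin 15.7° = 1820.
Substituting the horizontal relation into the vertical equation gives 0.7443 T_B = 1820, so T_B = 2445 N.

T_B ≈ 2450 N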